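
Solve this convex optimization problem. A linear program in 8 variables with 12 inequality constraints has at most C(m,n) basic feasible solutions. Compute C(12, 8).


Each vertex corresponds to some choice of n active constraints out of m, so the number of vertices is at most C(m, n) = m! / (n!(m-n)!).
m = 12, n = 8
Numerator: 12 * 11 * 10 * 9 * 8 * 7 * 6 * 5
Denominator: 8! = 40320
C(12, 8) = 495


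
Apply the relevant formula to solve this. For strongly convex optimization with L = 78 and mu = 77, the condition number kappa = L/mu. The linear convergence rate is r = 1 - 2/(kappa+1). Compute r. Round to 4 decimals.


Step 1: Compute the condition number.
kappa = L/mu = 78/77 = 1.013
Step 2: Compute the convergence rate.
r = 1 - 2/(kappa + 1) = 1 - 2*mu/(L + mu) = (L - mu)/(L + mu) = 1/155 = 0.0065


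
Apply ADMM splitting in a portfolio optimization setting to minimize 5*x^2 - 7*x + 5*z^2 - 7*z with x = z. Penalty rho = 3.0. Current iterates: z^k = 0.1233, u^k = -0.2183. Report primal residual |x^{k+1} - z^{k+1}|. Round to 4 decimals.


ADMM iteration with rho = 3.0, z^k = 0.1233, u^k = -0.2183
Step 1: x-update.
Minimize 5*x^2 - 7*x + (3.0/2)*(x - 0.1233 - 0.2183)^2
FOC: (2*5 + 3.0)*x = 7 + 3.0*(0.1233 + 0.2183)
x^{k+1} = 0.6173
Step 2: z-update.
Minimize 5*z^2 - 7*z + (3.0/2)*(0.6173 - z - 0.2183)^2
FOC: (2*5 + 3.0)*z = 7 + 3.0*(0.6173 - 0.2183)
z^{k+1} = 0.6305
Step 3: u-update.
u^{k+1} = -0.2183 + 0.6173 - 0.6305 = -0.2315
Step 4: Primal residual = |0.6173 - 0.6305| = 0.0132


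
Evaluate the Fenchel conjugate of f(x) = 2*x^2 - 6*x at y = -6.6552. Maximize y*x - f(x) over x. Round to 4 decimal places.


f*(y) = sup_x {y*x - a*x^2 - b*x} = sup_x {(y-b)*x - a*x^2}
FOC: (y - b) - 2a*x = 0 => x* = (y - b)/(2a)
x* = (-6.6552 + 6)/(2*2) = -0.1638
f*(-6.6552) = (y-b)^2/(4a) = (-6.6552 + 6)^2/(4*2)
= 0.4293/8 = 0.0537


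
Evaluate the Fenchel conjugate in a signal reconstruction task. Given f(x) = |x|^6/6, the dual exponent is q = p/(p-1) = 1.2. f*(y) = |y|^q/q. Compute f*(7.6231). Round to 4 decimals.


The conjugate exponent q satisfies 1/p + 1/q = 1.
p = 6, so q = 6/(6 - 1) = 1.2
|y|^q = 7.6231^1.2 = 11.4435
f*(7.6231) = 11.4435 / 1.2 = 9.5362


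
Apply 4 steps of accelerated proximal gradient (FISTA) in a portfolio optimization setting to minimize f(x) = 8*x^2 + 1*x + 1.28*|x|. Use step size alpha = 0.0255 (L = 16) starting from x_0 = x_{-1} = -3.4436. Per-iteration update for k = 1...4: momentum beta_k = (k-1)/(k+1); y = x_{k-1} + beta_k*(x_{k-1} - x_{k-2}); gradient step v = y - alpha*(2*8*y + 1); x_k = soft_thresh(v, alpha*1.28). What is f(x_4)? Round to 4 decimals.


FISTA on f(x) = 8*x^2 + 1*x + 1.28*|x|
L = 16, alpha = 0.0255
Iteration 1: beta = 0.0, y = -3.4436 + 0.0*(-3.4436 + 3.4436) = -3.4436
  grad(y) = -54.0976, v = y - alpha*grad = -2.0641
  prox(v) = soft_thresh(-2.0641, 0.0326) = -2.0315
Iteration 2: beta = 0.3333, y = -2.0315 + 0.3333*(-2.0315 + 3.4436) = -1.5608
  grad(y) = -23.9722, v = y - alpha*grad = -0.9495
  prox(v) = soft_thresh(-0.9495, 0.0326) = -0.9168
Iteration 3: beta = 0.5, y = -0.9168 + 0.5*(-0.9168 + 2.0315) = -0.3595
  grad(y) = -4.7522, v = y - alpha*grad = -0.2383
  prox(v) = soft_thresh(-0.2383, 0.0326) = -0.2057
Iteration 4: beta = 0.6, y = -0.2057 + 0.6*(-0.2057 + 0.9168) = 0.221
  grad(y) = 4.5359, v = y - alpha*grad = 0.1053
  prox(v) = soft_thresh(0.1053, 0.0326) = 0.0727
f(x_4) = 8*0.0727^2 + 1*0.0727 + 1.28*|0.0727| = 0.208


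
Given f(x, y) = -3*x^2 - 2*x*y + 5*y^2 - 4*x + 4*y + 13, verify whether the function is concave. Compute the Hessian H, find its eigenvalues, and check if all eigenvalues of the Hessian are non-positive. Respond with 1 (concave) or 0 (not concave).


The Hessian of f(x,y) = -3*x^2 - 2*x*y + 5*y^2 - 4*x + 4*y + 13 is:
H = [[-6, -2], [-2, 10]]
Trace = -6 + 10 = 4
Determinant = -6*10 - (-2)^2 = -64
Discriminant = (4)^2 - 4*-64 = 272.0
Eigenvalues: lambda_1 = -6.2462, lambda_2 = 10.2462
The function is not concave.

0


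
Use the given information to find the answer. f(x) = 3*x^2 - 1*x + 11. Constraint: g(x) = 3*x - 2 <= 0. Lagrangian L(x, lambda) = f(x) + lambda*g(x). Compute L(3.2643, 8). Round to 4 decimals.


Step 1: Evaluate f(x).
f(3.2643) = 3*3.2643^2 - 1*3.2643 + 11 = 39.7027
Step 2: Evaluate g(x).
g(3.2643) = 3*3.2643 - 2 = 7.7929
Step 3: Compute Lagrangian.
L = 39.7027 + 8*7.7929 = 102.0459


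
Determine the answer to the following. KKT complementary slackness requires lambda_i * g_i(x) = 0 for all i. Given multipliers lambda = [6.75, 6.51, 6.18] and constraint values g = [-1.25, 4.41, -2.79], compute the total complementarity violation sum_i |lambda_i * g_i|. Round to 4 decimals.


KKT complementary slackness check:
lambda_1 * g_1 = 6.75 * -1.25 = -8.4375
lambda_2 * g_2 = 6.51 * 4.41 = 28.7091
lambda_3 * g_3 = 6.18 * -2.79 = -17.2422
Total violation = 8.4375 + 28.7091 + 17.2422 = 54.3888


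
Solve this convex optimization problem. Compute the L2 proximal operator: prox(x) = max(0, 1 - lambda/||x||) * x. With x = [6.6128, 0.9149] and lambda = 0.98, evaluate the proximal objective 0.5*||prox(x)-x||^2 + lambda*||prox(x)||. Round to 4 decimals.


Step 1: Compute ||x||.
||x|| = 6.6758
Step 2: Compute scaling factor.
scale = max(0, 1 - 0.98/6.6758) = 0.8532
Step 3: prox(x) = [5.642, 0.7806]
||prox(x)|| = 5.6958
Step 4: Proximal objective.
0.5*||prox-x||^2 = 0.4802
lambda*||prox|| = 5.5819
Total = 6.0621


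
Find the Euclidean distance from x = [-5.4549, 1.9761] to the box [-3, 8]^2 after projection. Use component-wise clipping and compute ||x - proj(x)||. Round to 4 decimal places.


Project each component onto [-3, 8].
clip(-5.4549) = -3.0, clip(1.9761) = 1.9761
Projection = [-3.0, 1.9761]
Squared diffs: [6.0265, 0.0]
Distance = sqrt(6.0265) = 2.4549


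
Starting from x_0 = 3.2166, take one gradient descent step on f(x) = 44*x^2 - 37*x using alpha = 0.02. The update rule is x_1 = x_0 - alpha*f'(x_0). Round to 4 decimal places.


We compute the gradient at x_0 and apply the update.
f'(x) = 88*x - 37
f'(3.2166) = 88*3.2166 - 37 = 246.0608
x_1 = 3.2166 - 0.02*246.0608 = -1.7046


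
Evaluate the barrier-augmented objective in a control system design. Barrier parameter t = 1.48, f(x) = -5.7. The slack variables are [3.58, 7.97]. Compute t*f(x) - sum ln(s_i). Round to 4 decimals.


Step 1: Compute log-barrier.
ln values: [1.2754, 2.0757]
phi = -(1.2754 + 2.0757) = -3.351
Step 2: Compute augmented objective.
t*f(x) = 1.48*-5.7 = -8.436
Total = -8.436 - 3.351 = -11.787


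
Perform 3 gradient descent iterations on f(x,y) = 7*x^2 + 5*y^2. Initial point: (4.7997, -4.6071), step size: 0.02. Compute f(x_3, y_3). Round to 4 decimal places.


Gradient descent on f(x,y) = 7*x^2 + 5*y^2.
Starting point: (4.7997, -4.6071), alpha = 0.02
Step 1: grad_x = 2*7*4.7997 = 67.1958, grad_y = 2*5*-4.6071 = -46.071
  x_1 = 4.7997 - 0.02*67.1958 = 3.4558
  y_1 = -4.6071 - 0.02*-46.071 = -3.6857
Step 2: grad_x = 2*7*3.4558 = 48.381, grad_y = 2*5*-3.6857 = -36.8568
  x_2 = 3.4558 - 0.02*48.381 = 2.4882
  y_2 = -3.6857 - 0.02*-36.8568 = -2.9485
Step 3: grad_x = 2*7*2.4882 = 34.8343, grad_y = 2*5*-2.9485 = -29.4854
  x_3 = 2.4882 - 0.02*34.8343 = 1.7915
  y_3 = -2.9485 - 0.02*-29.4854 = -2.3588
f(1.7915, -2.3588) = 7*1.7915^2 + 5*(-2.3588)^2 = 50.2863


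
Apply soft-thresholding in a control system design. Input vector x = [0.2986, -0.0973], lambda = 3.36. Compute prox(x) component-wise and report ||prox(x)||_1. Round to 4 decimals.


Soft-thresholding with lambda = 3.36:
prox(0.2986) = sign(0.2986)*max(|0.2986| - 3.36, 0) = 0.0
prox(-0.0973) = sign(-0.0973)*max(|-0.0973| - 3.36, 0) = 0.0
prox(x) = [0.0, 0.0]
||prox(x)||_1 = 0.0 + 0.0 = 0.0


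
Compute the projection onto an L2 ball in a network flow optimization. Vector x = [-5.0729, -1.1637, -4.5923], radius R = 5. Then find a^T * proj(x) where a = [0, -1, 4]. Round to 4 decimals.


Step 1: Compute ||x|| (intermediates to 6 decimals).
||x|| = sqrt((-5.0729)^2 + (-1.1637)^2 + (-4.5923)^2) = 6.941018
Step 2: Project.
Since ||x|| > R, scale = R/||x|| = 5/6.941018 = 0.720355, proj(x) = scale * x
proj(x) = [-3.654289, -0.838277, -3.308086]
Step 3: Dot product.
a^T * proj(x) = 0*(-3.654289) - 1*(-0.838277) + 4*(-3.308086) = -12.3941


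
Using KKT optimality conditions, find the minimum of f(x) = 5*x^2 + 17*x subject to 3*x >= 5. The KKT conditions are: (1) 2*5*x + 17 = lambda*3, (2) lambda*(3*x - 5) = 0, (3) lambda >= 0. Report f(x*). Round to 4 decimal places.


Step 1: Try lambda = 0 (constraint inactive).
x_unc = -17/(2*5) = -1.7
Check: 3*-1.7 = -5.1 < 5 -- violated!
Step 2: Constraint must be active: 3*x = 5
x* = 5/3 = 1.6667 (rounded; the exact value 5/3 is used below)
lambda = (2*5*(5/3) + 17)/3 = 11.2222
Step 3: Compute optimal value.
f(x*) = 5*(5/3)^2 + 17*(5/3) = 42.2222


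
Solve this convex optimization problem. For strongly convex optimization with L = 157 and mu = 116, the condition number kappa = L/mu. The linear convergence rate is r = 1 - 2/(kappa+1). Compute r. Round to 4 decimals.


Step 1: Compute the condition number.
kappa = L/mu = 157/116 = 1.3534
Step 2: Compute the convergence rate.
r = 1 - 2/(kappa + 1) = 1 - 2*mu/(L + mu) = (L - mu)/(L + mu) = 41/273 = 0.1502


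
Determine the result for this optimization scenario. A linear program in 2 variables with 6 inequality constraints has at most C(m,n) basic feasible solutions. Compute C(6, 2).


Each vertex corresponds to some choice of n active constraints out of m, so the number of vertices is at most C(m, n) = m! / (n!(m-n)!).
m = 6, n = 2
Numerator: 6 * 5
Denominator: 2! = 2
C(6, 2) = 15


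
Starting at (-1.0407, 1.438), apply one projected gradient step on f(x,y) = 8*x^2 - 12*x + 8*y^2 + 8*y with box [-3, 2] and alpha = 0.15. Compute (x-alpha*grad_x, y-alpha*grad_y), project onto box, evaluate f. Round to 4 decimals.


Step 1: Compute gradient at (-1.0407, 1.438).
grad_x = 2*8*-1.0407 - 12 = -28.6512
grad_y = 2*8*1.438 + 8 = 31.008
Step 2: Gradient step.
x_raw = -1.0407 - 0.15*-28.6512 = 3.257
y_raw = 1.438 - 0.15*31.008 = -3.2132
Step 3: Project onto [-3, 2].
x_proj = clip(3.257) = 2.0
y_proj = clip(-3.2132) = -3.0
Step 4: Evaluate f.
f(2.0, -3.0) = 56.0


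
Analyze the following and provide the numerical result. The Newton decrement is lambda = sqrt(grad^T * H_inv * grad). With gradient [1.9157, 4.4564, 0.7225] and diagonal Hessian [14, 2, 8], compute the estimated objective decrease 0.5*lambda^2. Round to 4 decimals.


Step 1: H is diagonal, so H^(-1) * g = [0.1368, 2.2282, 0.0903].
Step 2: g^T H^(-1) g = sum_i g_i^2 / H_ii
  = (1.9157)^2/14 + (4.4564)^2/2 + (0.7225)^2/8
  = 0.2621 + 9.9298 + 0.0653 = 10.2571
Step 3: Objective decrease = 0.5 * g^T H^(-1) g = 5.1286


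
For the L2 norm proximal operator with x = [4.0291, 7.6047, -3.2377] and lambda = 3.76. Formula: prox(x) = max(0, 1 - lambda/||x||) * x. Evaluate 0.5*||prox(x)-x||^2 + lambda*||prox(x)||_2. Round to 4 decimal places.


Step 1: Compute ||x||.
||x|| = 9.195
Step 2: Compute scaling factor.
scale = max(0, 1 - 3.76/9.195) = 0.5911
Step 3: prox(x) = [2.3815, 4.495, -1.9137]
||prox(x)|| = 5.435
Step 4: Proximal objective.
0.5*||prox-x||^2 = 7.0688
lambda*||prox|| = 20.4356
Total = 27.5044


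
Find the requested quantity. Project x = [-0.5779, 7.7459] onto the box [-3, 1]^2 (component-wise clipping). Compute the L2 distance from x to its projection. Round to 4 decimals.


Project each component onto [-3, 1].
clip(-0.5779) = -0.5779, clip(7.7459) = 1.0
Projection = [-0.5779, 1.0]
Squared diffs: [0.0, 45.5072]
Distance = sqrt(45.5072) = 6.7459


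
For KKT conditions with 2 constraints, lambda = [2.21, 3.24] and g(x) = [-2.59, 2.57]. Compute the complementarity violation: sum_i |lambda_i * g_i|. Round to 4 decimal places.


KKT complementary slackness check:
lambda_1 * g_1 = 2.21 * -2.59 = -5.7239
lambda_2 * g_2 = 3.24 * 2.57 = 8.3268
Total violation = 5.7239 + 8.3268 = 14.0507


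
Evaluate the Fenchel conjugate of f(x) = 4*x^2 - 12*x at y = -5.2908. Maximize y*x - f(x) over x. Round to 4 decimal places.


f*(y) = sup_x {y*x - a*x^2 - b*x} = sup_x {(y-b)*x - a*x^2}
FOC: (y - b) - 2a*x = 0 => x* = (y - b)/(2a)
x* = (-5.2908 + 12)/(2*4) = 0.8387
f*(-5.2908) = (y-b)^2/(4a) = (-5.2908 + 12)^2/(4*4)
= 45.0134/16 = 2.8133


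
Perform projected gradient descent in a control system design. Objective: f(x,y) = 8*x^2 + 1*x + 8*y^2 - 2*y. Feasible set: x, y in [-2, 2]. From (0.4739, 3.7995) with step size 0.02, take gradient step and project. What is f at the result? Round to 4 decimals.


Step 1: Compute gradient at (0.4739, 3.7995).
grad_x = 2*8*0.4739 + 1 = 8.5824
grad_y = 2*8*3.7995 - 2 = 58.792
Step 2: Gradient step.
x_raw = 0.4739 - 0.02*8.5824 = 0.3023
y_raw = 3.7995 - 0.02*58.792 = 2.6237
Step 3: Project onto [-2, 2].
x_proj = clip(0.3023) = 0.3023
y_proj = clip(2.6237) = 2.0
Step 4: Evaluate f.
f(0.3023, 2.0) = 29.0331


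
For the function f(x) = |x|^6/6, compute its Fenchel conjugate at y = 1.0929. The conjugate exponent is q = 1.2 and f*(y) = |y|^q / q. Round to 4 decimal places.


The conjugate exponent q satisfies 1/p + 1/q = 1.
p = 6, so q = 6/(6 - 1) = 1.2
|y|^q = 1.0929^1.2 = 1.1125
f*(1.0929) = 1.1125 / 1.2 = 0.9271


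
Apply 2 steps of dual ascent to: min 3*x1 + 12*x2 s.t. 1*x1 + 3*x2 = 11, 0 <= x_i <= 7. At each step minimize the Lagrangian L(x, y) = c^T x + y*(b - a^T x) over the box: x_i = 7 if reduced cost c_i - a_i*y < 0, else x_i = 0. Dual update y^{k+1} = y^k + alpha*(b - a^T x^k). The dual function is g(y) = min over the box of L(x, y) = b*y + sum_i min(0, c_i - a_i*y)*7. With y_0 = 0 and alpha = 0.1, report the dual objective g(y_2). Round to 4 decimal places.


Dual ascent for LP: min 3*x1 + 12*x2, 1*x1 + 3*x2 = 11, 0 <= x_i <= 7
Step 1: y^k = 0.0, reduced costs: (3.0, 12.0)
  x^k = (0.0, 0.0), subgradient = b - a^T x = 11.0
  y^{k+1} = 0.0 + 0.1*11.0 = 1.1
Step 2: y^k = 1.1, reduced costs: (1.9, 8.7)
  x^k = (0.0, 0.0), subgradient = b - a^T x = 11.0
  y^{k+1} = 1.1 + 0.1*11.0 = 2.2
Dual objective at y_2 = 2.2: reduced costs (0.8, 5.4), box minimizer x = (0.0, 0.0)
g(y_2) = b*y + (c1 - a1*y)*x1 + (c2 - a2*y)*x2 = 11*2.2 + 0.8*0.0 + 5.4*0.0 = 24.2 + 0.0 + 0.0 = 24.2


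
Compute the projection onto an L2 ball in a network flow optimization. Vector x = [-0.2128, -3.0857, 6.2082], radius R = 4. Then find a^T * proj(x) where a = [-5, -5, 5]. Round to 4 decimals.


Step 1: Compute ||x|| (intermediates to 6 decimals).
||x|| = sqrt((-0.2128)^2 + (-3.0857)^2 + 6.2082^2) = 6.936035
Step 2: Project.
Since ||x|| > R, scale = R/||x|| = 4/6.936035 = 0.576698, proj(x) = scale * x
proj(x) = [-0.122721, -1.779517, 3.580257]
Step 3: Dot product.
a^T * proj(x) = -5*(-0.122721) - 5*(-1.779517) + 5*3.580257 = 27.4125


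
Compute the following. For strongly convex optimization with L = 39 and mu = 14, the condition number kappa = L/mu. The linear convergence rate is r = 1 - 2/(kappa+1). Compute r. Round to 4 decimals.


Step 1: Compute the condition number.
kappa = L/mu = 39/14 = 2.7857
Step 2: Compute the convergence rate.
r = 1 - 2/(kappa + 1) = 1 - 2*mu/(L + mu) = (L - mu)/(L + mu) = 25/53 = 0.4717


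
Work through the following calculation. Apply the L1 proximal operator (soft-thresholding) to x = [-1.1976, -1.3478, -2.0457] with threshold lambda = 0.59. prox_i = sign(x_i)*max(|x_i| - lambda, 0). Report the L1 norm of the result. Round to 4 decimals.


Soft-thresholding with lambda = 0.59:
prox(-1.1976) = sign(-1.1976)*max(|-1.1976| - 0.59, 0) = -0.6076
prox(-1.3478) = sign(-1.3478)*max(|-1.3478| - 0.59, 0) = -0.7578
prox(-2.0457) = sign(-2.0457)*max(|-2.0457| - 0.59, 0) = -1.4557
prox(x) = [-0.6076, -0.7578, -1.4557]
||prox(x)||_1 = 0.6076 + 0.7578 + 1.4557 = 2.8211


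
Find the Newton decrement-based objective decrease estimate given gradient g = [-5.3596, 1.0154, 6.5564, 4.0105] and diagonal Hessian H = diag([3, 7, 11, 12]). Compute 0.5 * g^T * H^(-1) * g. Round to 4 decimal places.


Step 1: H is diagonal, so H^(-1) * g = [-1.7865, 0.1451, 0.596, 0.3342].
Step 2: g^T H^(-1) g = sum_i g_i^2 / H_ii
  = (-5.3596)^2/3 + (1.0154)^2/7 + (6.5564)^2/11 + (4.0105)^2/12
  = 9.5751 + 0.1473 + 3.9079 + 1.3403 = 14.9706
Step 3: Objective decrease = 0.5 * g^T H^(-1) g = 7.4853


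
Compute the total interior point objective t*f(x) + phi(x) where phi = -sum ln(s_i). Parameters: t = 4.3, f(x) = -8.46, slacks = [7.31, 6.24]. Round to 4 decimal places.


Step 1: Compute log-barrier.
ln values: [1.9892, 1.831]
phi = -(1.9892 + 1.831) = -3.8202
Step 2: Compute augmented objective.
t*f(x) = 4.3*-8.46 = -36.378
Total = -36.378 - 3.8202 = -40.1982


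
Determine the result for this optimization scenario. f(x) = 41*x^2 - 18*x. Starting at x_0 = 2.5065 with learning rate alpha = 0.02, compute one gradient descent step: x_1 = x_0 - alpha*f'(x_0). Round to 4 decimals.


We compute the gradient at x_0 and apply the update.
f'(x) = 82*x - 18
f'(2.5065) = 82*2.5065 - 18 = 187.533
x_1 = 2.5065 - 0.02*187.533 = -1.2442


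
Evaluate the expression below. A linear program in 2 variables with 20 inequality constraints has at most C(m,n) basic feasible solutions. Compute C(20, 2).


Each vertex corresponds to some choice of n active constraints out of m, so the number of vertices is at most C(m, n) = m! / (n!(m-n)!).
m = 20, n = 2
Numerator: 20 * 19
Denominator: 2! = 2
C(20, 2) = 190


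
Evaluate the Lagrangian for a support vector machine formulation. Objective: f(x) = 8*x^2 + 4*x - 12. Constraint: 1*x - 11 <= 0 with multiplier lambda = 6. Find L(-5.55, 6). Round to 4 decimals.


Step 1: Evaluate f(x).
f(-5.55) = 8*(-5.55)^2 + 4*(-5.55) - 12 = 212.22
Step 2: Evaluate g(x).
g(-5.55) = 1*-5.55 - 11 = -16.55
Step 3: Compute Lagrangian.
L = 212.22 + 6*-16.55 = 112.92


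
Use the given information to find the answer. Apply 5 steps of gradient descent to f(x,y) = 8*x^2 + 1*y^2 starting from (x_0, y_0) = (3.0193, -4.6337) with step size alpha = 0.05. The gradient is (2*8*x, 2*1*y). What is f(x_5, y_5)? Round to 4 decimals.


Gradient descent on f(x,y) = 8*x^2 + 1*y^2.
Starting point: (3.0193, -4.6337), alpha = 0.05
Step 1: grad_x = 2*8*3.0193 = 48.3088, grad_y = 2*1*-4.6337 = -9.2674
  x_1 = 3.0193 - 0.05*48.3088 = 0.6039
  y_1 = -4.6337 - 0.05*-9.2674 = -4.1703
Step 2: grad_x = 2*8*0.6039 = 9.6618, grad_y = 2*1*-4.1703 = -8.3407
  x_2 = 0.6039 - 0.05*9.6618 = 0.1208
  y_2 = -4.1703 - 0.05*-8.3407 = -3.7533
Step 3: grad_x = 2*8*0.1208 = 1.9324, grad_y = 2*1*-3.7533 = -7.5066
  x_3 = 0.1208 - 0.05*1.9324 = 0.0242
  y_3 = -3.7533 - 0.05*-7.5066 = -3.378
Step 4: grad_x = 2*8*0.0242 = 0.3865, grad_y = 2*1*-3.378 = -6.7559
  x_4 = 0.0242 - 0.05*0.3865 = 0.0048
  y_4 = -3.378 - 0.05*-6.7559 = -3.0402
Step 5: grad_x = 2*8*0.0048 = 0.0773, grad_y = 2*1*-3.0402 = -6.0803
  x_5 = 0.0048 - 0.05*0.0773 = 0.001
  y_5 = -3.0402 - 0.05*-6.0803 = -2.7362
f(0.001, -2.7362) = 8*0.001^2 + 1*(-2.7362)^2 = 7.4865


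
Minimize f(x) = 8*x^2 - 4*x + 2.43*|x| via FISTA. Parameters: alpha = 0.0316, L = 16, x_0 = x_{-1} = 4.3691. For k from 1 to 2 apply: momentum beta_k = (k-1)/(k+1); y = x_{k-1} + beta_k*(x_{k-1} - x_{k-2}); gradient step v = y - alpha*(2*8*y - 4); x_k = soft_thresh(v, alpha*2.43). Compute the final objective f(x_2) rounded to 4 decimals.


FISTA on f(x) = 8*x^2 - 4*x + 2.43*|x|
L = 16, alpha = 0.0316
Iteration 1: beta = 0.0, y = 4.3691 + 0.0*(4.3691 - 4.3691) = 4.3691
  grad(y) = 65.9056, v = y - alpha*grad = 2.2865
  prox(v) = soft_thresh(2.2865, 0.0768) = 2.2097
Iteration 2: beta = 0.3333, y = 2.2097 + 0.3333*(2.2097 - 4.3691) = 1.4899
  grad(y) = 19.8383, v = y - alpha*grad = 0.863
  prox(v) = soft_thresh(0.863, 0.0768) = 0.7862
f(x_2) = 8*0.7862^2 - 4*0.7862 + 2.43*|0.7862| = 3.7107


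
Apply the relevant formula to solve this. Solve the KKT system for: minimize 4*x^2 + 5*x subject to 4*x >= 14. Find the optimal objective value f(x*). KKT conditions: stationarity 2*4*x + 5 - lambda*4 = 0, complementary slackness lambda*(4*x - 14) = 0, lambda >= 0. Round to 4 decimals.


Step 1: Try lambda = 0 (constraint inactive).
x_unc = -5/(2*4) = -0.625
Check: 4*-0.625 = -2.5 < 14 -- violated!
Step 2: Constraint must be active: 4*x = 14
x* = 14/4 = 3.5
lambda = (2*4*3.5 + 5)/4 = 8.25
Step 3: Compute optimal value.
f(x*) = 4*3.5^2 + 5*3.5 = 66.5


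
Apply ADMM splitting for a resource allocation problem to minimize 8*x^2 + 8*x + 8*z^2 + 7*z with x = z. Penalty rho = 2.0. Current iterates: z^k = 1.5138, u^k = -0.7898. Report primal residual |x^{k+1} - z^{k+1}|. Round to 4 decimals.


ADMM iteration with rho = 2.0, z^k = 1.5138, u^k = -0.7898
Step 1: x-update.
Minimize 8*x^2 + 8*x + (2.0/2)*(x - 1.5138 - 0.7898)^2
FOC: (2*8 + 2.0)*x = -8 + 2.0*(1.5138 + 0.7898)
x^{k+1} = -0.1885
Step 2: z-update.
Minimize 8*z^2 + 7*z + (2.0/2)*(-0.1885 - z - 0.7898)^2
FOC: (2*8 + 2.0)*z = -7 + 2.0*(-0.1885 - 0.7898)
z^{k+1} = -0.4976
Step 3: u-update.
u^{k+1} = -0.7898 - 0.1885 + 0.4976 = -0.4807
Step 4: Primal residual = |-0.1885 + 0.4976| = 0.3091


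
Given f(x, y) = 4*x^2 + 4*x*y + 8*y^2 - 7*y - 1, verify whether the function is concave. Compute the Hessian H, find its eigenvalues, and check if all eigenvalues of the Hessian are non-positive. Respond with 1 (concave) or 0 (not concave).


The Hessian of f(x,y) = 4*x^2 + 4*x*y + 8*y^2 - 7*y - 1 is:
H = [[8, 4], [4, 16]]
Trace = 8 + 16 = 24
Determinant = 8*16 - (4)^2 = 112
Discriminant = (24)^2 - 4*112 = 128.0
Eigenvalues: lambda_1 = 6.3431, lambda_2 = 17.6569
The function is not concave.

0


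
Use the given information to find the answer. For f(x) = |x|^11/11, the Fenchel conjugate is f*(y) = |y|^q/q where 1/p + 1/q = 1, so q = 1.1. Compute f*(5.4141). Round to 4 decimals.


The conjugate exponent q satisfies 1/p + 1/q = 1.
p = 11, so q = 11/(11 - 1) = 1.1
|y|^q = 5.4141^1.1 = 6.4103
f*(5.4141) = 6.4103 / 1.1 = 5.8276


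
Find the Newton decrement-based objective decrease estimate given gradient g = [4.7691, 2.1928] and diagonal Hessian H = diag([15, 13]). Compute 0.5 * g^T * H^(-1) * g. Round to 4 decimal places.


Step 1: H is diagonal, so H^(-1) * g = [0.3179, 0.1687].
Step 2: g^T H^(-1) g = sum_i g_i^2 / H_ii
  = (4.7691)^2/15 + (2.1928)^2/13
  = 1.5163 + 0.3699 = 1.8862
Step 3: Objective decrease = 0.5 * g^T H^(-1) g = 0.9431


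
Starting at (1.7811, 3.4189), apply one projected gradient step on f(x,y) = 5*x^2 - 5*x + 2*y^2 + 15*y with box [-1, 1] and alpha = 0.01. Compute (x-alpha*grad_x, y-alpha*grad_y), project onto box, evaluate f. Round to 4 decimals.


Step 1: Compute gradient at (1.7811, 3.4189).
grad_x = 2*5*1.7811 - 5 = 12.811
grad_y = 2*2*3.4189 + 15 = 28.6756
Step 2: Gradient step.
x_raw = 1.7811 - 0.01*12.811 = 1.653
y_raw = 3.4189 - 0.01*28.6756 = 3.1321
Step 3: Project onto [-1, 1].
x_proj = clip(1.653) = 1.0
y_proj = clip(3.1321) = 1.0
Step 4: Evaluate f.
f(1.0, 1.0) = 17.0


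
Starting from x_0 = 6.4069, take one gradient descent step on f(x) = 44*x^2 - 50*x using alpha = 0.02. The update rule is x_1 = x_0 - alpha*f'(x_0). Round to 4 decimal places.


We compute the gradient at x_0 and apply the update.
f'(x) = 88*x - 50
f'(6.4069) = 88*6.4069 - 50 = 513.8072
x_1 = 6.4069 - 0.02*513.8072 = -3.8692


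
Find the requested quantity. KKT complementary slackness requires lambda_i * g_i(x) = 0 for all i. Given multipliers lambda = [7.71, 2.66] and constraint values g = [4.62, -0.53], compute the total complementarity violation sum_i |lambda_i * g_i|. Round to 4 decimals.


KKT complementary slackness check:
lambda_1 * g_1 = 7.71 * 4.62 = 35.6202
lambda_2 * g_2 = 2.66 * -0.53 = -1.4098
Total violation = 35.6202 + 1.4098 = 37.03


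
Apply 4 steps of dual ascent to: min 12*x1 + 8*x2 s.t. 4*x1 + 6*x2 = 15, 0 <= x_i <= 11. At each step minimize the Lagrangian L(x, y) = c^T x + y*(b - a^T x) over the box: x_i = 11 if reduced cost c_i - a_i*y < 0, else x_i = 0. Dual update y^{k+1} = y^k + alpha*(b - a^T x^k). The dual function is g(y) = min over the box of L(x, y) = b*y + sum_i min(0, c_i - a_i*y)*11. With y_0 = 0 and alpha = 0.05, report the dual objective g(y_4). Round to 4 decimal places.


Dual ascent for LP: min 12*x1 + 8*x2, 4*x1 + 6*x2 = 15, 0 <= x_i <= 11
Step 1: y^k = 0.0, reduced costs: (12.0, 8.0)
  x^k = (0.0, 0.0), subgradient = b - a^T x = 15.0
  y^{k+1} = 0.0 + 0.05*15.0 = 0.75
Step 2: y^k = 0.75, reduced costs: (9.0, 3.5)
  x^k = (0.0, 0.0), subgradient = b - a^T x = 15.0
  y^{k+1} = 0.75 + 0.05*15.0 = 1.5
Step 3: y^k = 1.5, reduced costs: (6.0, -1.0)
  x^k = (0.0, 11.0), subgradient = b - a^T x = -51.0
  y^{k+1} = 1.5 + 0.05*-51.0 = -1.05
Step 4: y^k = -1.05, reduced costs: (16.2, 14.3)
  x^k = (0.0, 0.0), subgradient = b - a^T x = 15.0
  y^{k+1} = -1.05 + 0.05*15.0 = -0.3
Dual objective at y_4 = -0.3: reduced costs (13.2, 9.8), box minimizer x = (0.0, 0.0)
g(y_4) = b*y + (c1 - a1*y)*x1 + (c2 - a2*y)*x2 = 15*(-0.3) + 13.2*0.0 + 9.8*0.0 = -4.5 + 0.0 + 0.0 = -4.5


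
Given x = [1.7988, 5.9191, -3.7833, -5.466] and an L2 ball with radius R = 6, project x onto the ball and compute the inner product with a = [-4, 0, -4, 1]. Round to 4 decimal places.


Step 1: Compute ||x|| (intermediates to 6 decimals).
||x|| = sqrt(1.7988^2 + 5.9191^2 + (-3.7833)^2 + (-5.466)^2) = 9.080856
Step 2: Project.
Since ||x|| > R, scale = R/||x|| = 6/9.080856 = 0.660731, proj(x) = scale * x
proj(x) = [1.188523, 3.910933, -2.499744, -3.611556]
Step 3: Dot product.
a^T * proj(x) = -4*1.188523 + 0*3.910933 - 4*(-2.499744) + 1*(-3.611556) = 1.6333


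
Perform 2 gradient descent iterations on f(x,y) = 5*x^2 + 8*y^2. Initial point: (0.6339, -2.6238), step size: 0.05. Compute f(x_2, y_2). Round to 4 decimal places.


Gradient descent on f(x,y) = 5*x^2 + 8*y^2.
Starting point: (0.6339, -2.6238), alpha = 0.05
Step 1: grad_x = 2*5*0.6339 = 6.339, grad_y = 2*8*-2.6238 = -41.9808
  x_1 = 0.6339 - 0.05*6.339 = 0.317
  y_1 = -2.6238 - 0.05*-41.9808 = -0.5248
Step 2: grad_x = 2*5*0.317 = 3.1695, grad_y = 2*8*-0.5248 = -8.3962
  x_2 = 0.317 - 0.05*3.1695 = 0.1585
  y_2 = -0.5248 - 0.05*-8.3962 = -0.105
f(0.1585, -0.105) = 5*0.1585^2 + 8*(-0.105)^2 = 0.2137


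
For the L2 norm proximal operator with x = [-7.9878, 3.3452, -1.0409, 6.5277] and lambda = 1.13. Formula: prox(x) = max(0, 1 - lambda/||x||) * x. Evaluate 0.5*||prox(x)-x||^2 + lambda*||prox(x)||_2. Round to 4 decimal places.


Step 1: Compute ||x||.
||x|| = 10.8945
Step 2: Compute scaling factor.
scale = max(0, 1 - 1.13/10.8945) = 0.8963
Step 3: prox(x) = [-7.1593, 2.9982, -0.9329, 5.8506]
||prox(x)|| = 9.7645
Step 4: Proximal objective.
0.5*||prox-x||^2 = 0.6385
lambda*||prox|| = 11.0339
Total = 11.6723


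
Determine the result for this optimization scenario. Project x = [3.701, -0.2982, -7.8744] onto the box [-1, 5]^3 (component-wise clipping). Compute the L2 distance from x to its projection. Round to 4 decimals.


Project each component onto [-1, 5].
clip(3.701) = 3.701, clip(-0.2982) = -0.2982, clip(-7.8744) = -1.0
Projection = [3.701, -0.2982, -1.0]
Squared diffs: [0.0, 0.0, 47.2574]
Distance = sqrt(47.2574) = 6.8744


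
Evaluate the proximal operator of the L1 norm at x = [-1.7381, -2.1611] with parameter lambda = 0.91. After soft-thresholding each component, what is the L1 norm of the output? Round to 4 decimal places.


Soft-thresholding with lambda = 0.91:
prox(-1.7381) = sign(-1.7381)*max(|-1.7381| - 0.91, 0) = -0.8281
prox(-2.1611) = sign(-2.1611)*max(|-2.1611| - 0.91, 0) = -1.2511
prox(x) = [-0.8281, -1.2511]
||prox(x)||_1 = 0.8281 + 1.2511 = 2.0792


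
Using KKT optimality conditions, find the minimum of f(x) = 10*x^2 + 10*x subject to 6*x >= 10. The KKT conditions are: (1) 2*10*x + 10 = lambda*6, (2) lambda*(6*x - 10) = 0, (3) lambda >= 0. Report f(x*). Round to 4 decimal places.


Step 1: Try lambda = 0 (constraint inactive).
x_unc = -10/(2*10) = -0.5
Check: 6*-0.5 = -3.0 < 10 -- violated!
Step 2: Constraint must be active: 6*x = 10
x* = 10/6 = 5/3 = 1.6667 (rounded; the exact value 5/3 is used below)
lambda = (2*10*(5/3) + 10)/6 = 7.2222
Step 3: Compute optimal value.
f(x*) = 10*(5/3)^2 + 10*(5/3) = 44.4444


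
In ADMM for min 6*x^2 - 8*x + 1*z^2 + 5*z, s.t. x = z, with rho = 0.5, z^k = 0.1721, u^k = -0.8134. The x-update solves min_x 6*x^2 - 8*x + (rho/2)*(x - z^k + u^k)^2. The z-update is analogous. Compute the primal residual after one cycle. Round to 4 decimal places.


ADMM iteration with rho = 0.5, z^k = 0.1721, u^k = -0.8134
Step 1: x-update.
Minimize 6*x^2 - 8*x + (0.5/2)*(x - 0.1721 - 0.8134)^2
FOC: (2*6 + 0.5)*x = 8 + 0.5*(0.1721 + 0.8134)
x^{k+1} = 0.6794
Step 2: z-update.
Minimize 1*z^2 + 5*z + (0.5/2)*(0.6794 - z - 0.8134)^2
FOC: (2*1 + 0.5)*z = -5 + 0.5*(0.6794 - 0.8134)
z^{k+1} = -2.0268
Step 3: u-update.
u^{k+1} = -0.8134 + 0.6794 + 2.0268 = 1.8928
Step 4: Primal residual = |0.6794 + 2.0268| = 2.7062


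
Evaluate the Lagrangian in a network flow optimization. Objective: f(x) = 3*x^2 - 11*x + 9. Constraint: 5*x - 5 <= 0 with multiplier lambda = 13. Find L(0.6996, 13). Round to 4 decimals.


Step 1: Evaluate f(x).
f(0.6996) = 3*0.6996^2 - 11*0.6996 + 9 = 2.7727
Step 2: Evaluate g(x).
g(0.6996) = 5*0.6996 - 5 = -1.502
Step 3: Compute Lagrangian.
L = 2.7727 + 13*-1.502 = -16.7533


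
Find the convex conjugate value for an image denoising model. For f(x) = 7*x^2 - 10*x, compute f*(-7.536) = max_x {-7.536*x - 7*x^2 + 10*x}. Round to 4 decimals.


f*(y) = sup_x {y*x - a*x^2 - b*x} = sup_x {(y-b)*x - a*x^2}
FOC: (y - b) - 2a*x = 0 => x* = (y - b)/(2a)
x* = (-7.536 + 10)/(2*7) = 0.176
f*(-7.536) = (y-b)^2/(4a) = (-7.536 + 10)^2/(4*7)
= 6.0713/28 = 0.2168


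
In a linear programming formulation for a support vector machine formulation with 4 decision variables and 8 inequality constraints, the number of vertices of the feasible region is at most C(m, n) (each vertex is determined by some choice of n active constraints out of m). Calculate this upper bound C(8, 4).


Each vertex corresponds to some choice of n active constraints out of m, so the number of vertices is at most C(m, n) = m! / (n!(m-n)!).
m = 8, n = 4
Numerator: 8 * 7 * 6 * 5
Denominator: 4! = 24
C(8, 4) = 70


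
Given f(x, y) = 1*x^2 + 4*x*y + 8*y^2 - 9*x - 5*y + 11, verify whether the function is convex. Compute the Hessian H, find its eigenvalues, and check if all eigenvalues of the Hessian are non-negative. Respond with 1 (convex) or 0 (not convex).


The Hessian of f(x,y) = 1*x^2 + 4*x*y + 8*y^2 - 9*x - 5*y + 11 is:
H = [[2, 4], [4, 16]]
Trace = 2 + 16 = 18
Determinant = 2*16 - (4)^2 = 16
Discriminant = (18)^2 - 4*16 = 260.0
Eigenvalues: lambda_1 = 0.9377, lambda_2 = 17.0623
The function is convex.

1


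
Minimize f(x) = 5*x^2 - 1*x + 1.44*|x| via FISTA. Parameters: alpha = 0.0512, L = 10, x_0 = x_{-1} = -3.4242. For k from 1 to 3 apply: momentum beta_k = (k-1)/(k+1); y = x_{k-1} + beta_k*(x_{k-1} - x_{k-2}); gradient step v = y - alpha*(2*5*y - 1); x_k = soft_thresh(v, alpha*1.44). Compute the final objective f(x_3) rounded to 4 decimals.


FISTA on f(x) = 5*x^2 - 1*x + 1.44*|x|
L = 10, alpha = 0.0512
Iteration 1: beta = 0.0, y = -3.4242 + 0.0*(-3.4242 + 3.4242) = -3.4242
  grad(y) = -35.242, v = y - alpha*grad = -1.6198
  prox(v) = soft_thresh(-1.6198, 0.0737) = -1.5461
Iteration 2: beta = 0.3333, y = -1.5461 + 0.3333*(-1.5461 + 3.4242) = -0.92
  grad(y) = -10.2004, v = y - alpha*grad = -0.3978
  prox(v) = soft_thresh(-0.3978, 0.0737) = -0.3241
Iteration 3: beta = 0.5, y = -0.3241 + 0.5*(-0.3241 + 1.5461) = 0.287
  grad(y) = 1.8696, v = y - alpha*grad = 0.1912
  prox(v) = soft_thresh(0.1912, 0.0737) = 0.1175
f(x_3) = 5*0.1175^2 - 1*0.1175 + 1.44*|0.1175| = 0.1207


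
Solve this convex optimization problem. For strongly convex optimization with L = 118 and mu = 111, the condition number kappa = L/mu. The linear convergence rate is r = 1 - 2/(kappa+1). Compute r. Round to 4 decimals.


Step 1: Compute the condition number.
kappa = L/mu = 118/111 = 1.0631
Step 2: Compute the convergence rate.
r = 1 - 2/(kappa + 1) = 1 - 2*mu/(L + mu) = (L - mu)/(L + mu) = 7/229 = 0.0306


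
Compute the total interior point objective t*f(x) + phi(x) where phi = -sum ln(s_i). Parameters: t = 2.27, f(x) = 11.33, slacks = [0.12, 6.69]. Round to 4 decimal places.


Step 1: Compute log-barrier.
ln values: [-2.1203, 1.9006]
phi = -(-2.1203 + 1.9006) = 0.2196
Step 2: Compute augmented objective.
t*f(x) = 2.27*11.33 = 25.7191
Total = 25.7191 + 0.2196 = 25.9387


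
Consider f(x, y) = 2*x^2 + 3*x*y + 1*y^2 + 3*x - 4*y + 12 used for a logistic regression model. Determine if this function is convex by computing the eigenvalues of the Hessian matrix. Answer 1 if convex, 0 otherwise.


The Hessian of f(x,y) = 2*x^2 + 3*x*y + 1*y^2 + 3*x - 4*y + 12 is:
H = [[4, 3], [3, 2]]
Trace = 4 + 2 = 6
Determinant = 4*2 - (3)^2 = -1
Discriminant = (6)^2 - 4*-1 = 40.0
Eigenvalues: lambda_1 = -0.1623, lambda_2 = 6.1623
The function is not convex.

0


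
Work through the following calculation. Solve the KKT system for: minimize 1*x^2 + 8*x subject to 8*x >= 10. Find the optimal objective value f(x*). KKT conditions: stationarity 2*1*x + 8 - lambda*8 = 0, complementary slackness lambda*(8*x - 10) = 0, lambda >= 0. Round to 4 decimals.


Step 1: Try lambda = 0 (constraint inactive).
x_unc = -8/(2*1) = -4.0
Check: 8*-4.0 = -32.0 < 10 -- violated!
Step 2: Constraint must be active: 8*x = 10
x* = 10/8 = 1.25
lambda = (2*1*1.25 + 8)/8 = 1.3125
Step 3: Compute optimal value.
f(x*) = 1*1.25^2 + 8*1.25 = 11.5625


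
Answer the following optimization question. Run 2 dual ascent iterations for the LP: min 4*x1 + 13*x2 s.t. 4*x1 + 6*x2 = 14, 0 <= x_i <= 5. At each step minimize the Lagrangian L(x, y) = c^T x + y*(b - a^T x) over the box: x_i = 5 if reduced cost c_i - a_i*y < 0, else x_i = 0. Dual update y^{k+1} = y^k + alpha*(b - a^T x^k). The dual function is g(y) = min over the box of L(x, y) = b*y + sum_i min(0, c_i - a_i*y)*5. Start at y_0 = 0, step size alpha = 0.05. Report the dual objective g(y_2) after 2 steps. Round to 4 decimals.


Dual ascent for LP: min 4*x1 + 13*x2, 4*x1 + 6*x2 = 14, 0 <= x_i <= 5
Step 1: y^k = 0.0, reduced costs: (4.0, 13.0)
  x^k = (0.0, 0.0), subgradient = b - a^T x = 14.0
  y^{k+1} = 0.0 + 0.05*14.0 = 0.7
Step 2: y^k = 0.7, reduced costs: (1.2, 8.8)
  x^k = (0.0, 0.0), subgradient = b - a^T x = 14.0
  y^{k+1} = 0.7 + 0.05*14.0 = 1.4
Dual objective at y_2 = 1.4: reduced costs (-1.6, 4.6), box minimizer x = (5.0, 0.0)
g(y_2) = b*y + (c1 - a1*y)*x1 + (c2 - a2*y)*x2 = 14*1.4 + (-1.6)*5.0 + 4.6*0.0 = 19.6 - 8.0 + 0.0 = 11.6


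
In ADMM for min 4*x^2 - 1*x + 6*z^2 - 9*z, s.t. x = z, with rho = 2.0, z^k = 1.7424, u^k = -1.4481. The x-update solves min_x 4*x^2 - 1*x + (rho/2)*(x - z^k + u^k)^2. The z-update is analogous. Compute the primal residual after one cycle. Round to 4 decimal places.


ADMM iteration with rho = 2.0, z^k = 1.7424, u^k = -1.4481
Step 1: x-update.
Minimize 4*x^2 - 1*x + (2.0/2)*(x - 1.7424 - 1.4481)^2
FOC: (2*4 + 2.0)*x = 1 + 2.0*(1.7424 + 1.4481)
x^{k+1} = 0.7381
Step 2: z-update.
Minimize 6*z^2 - 9*z + (2.0/2)*(0.7381 - z - 1.4481)^2
FOC: (2*6 + 2.0)*z = 9 + 2.0*(0.7381 - 1.4481)
z^{k+1} = 0.5414
Step 3: u-update.
u^{k+1} = -1.4481 + 0.7381 - 0.5414 = -1.2514
Step 4: Primal residual = |0.7381 - 0.5414| = 0.1967


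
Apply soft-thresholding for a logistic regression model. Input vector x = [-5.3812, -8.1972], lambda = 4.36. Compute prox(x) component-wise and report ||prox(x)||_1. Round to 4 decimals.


Soft-thresholding with lambda = 4.36:
prox(-5.3812) = sign(-5.3812)*max(|-5.3812| - 4.36, 0) = -1.0212
prox(-8.1972) = sign(-8.1972)*max(|-8.1972| - 4.36, 0) = -3.8372
prox(x) = [-1.0212, -3.8372]
||prox(x)||_1 = 1.0212 + 3.8372 = 4.8584


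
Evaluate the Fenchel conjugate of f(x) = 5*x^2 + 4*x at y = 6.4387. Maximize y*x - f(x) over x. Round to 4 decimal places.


f*(y) = sup_x {y*x - a*x^2 - b*x} = sup_x {(y-b)*x - a*x^2}
FOC: (y - b) - 2a*x = 0 => x* = (y - b)/(2a)
x* = (6.4387 - 4)/(2*5) = 0.2439
f*(6.4387) = (y-b)^2/(4a) = (6.4387 - 4)^2/(4*5)
= 5.9473/20 = 0.2974


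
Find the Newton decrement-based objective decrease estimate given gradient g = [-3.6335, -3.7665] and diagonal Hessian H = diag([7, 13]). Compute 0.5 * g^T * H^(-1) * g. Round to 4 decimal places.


Step 1: H is diagonal, so H^(-1) * g = [-0.5191, -0.2897].
Step 2: g^T H^(-1) g = sum_i g_i^2 / H_ii
  = (-3.6335)^2/7 + (-3.7665)^2/13
  = 1.886 + 1.0913 = 2.9773
Step 3: Objective decrease = 0.5 * g^T H^(-1) g = 1.4887


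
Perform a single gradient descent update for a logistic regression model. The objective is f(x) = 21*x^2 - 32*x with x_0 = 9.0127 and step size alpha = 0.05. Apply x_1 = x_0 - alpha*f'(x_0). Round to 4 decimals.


We compute the gradient at x_0 and apply the update.
f'(x) = 42*x - 32
f'(9.0127) = 42*9.0127 - 32 = 346.5334
x_1 = 9.0127 - 0.05*346.5334 = -8.314


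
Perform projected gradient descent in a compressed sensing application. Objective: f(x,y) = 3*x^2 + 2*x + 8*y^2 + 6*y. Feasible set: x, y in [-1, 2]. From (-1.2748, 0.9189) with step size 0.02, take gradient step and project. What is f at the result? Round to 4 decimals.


Step 1: Compute gradient at (-1.2748, 0.9189).
grad_x = 2*3*-1.2748 + 2 = -5.6488
grad_y = 2*8*0.9189 + 6 = 20.7024
Step 2: Gradient step.
x_raw = -1.2748 - 0.02*-5.6488 = -1.1618
y_raw = 0.9189 - 0.02*20.7024 = 0.5049
Step 3: Project onto [-1, 2].
x_proj = clip(-1.1618) = -1.0
y_proj = clip(0.5049) = 0.5049
Step 4: Evaluate f.
f(-1.0, 0.5049) = 6.0681


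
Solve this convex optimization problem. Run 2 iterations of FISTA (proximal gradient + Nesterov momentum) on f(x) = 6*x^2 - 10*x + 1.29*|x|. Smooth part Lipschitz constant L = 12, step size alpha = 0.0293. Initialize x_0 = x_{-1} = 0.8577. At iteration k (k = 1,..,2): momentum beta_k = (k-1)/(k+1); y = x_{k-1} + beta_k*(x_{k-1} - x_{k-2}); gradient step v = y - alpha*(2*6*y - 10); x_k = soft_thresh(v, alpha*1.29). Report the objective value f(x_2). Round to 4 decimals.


FISTA on f(x) = 6*x^2 - 10*x + 1.29*|x|
L = 12, alpha = 0.0293
Iteration 1: beta = 0.0, y = 0.8577 + 0.0*(0.8577 - 0.8577) = 0.8577
  grad(y) = 0.2924, v = y - alpha*grad = 0.8491
  prox(v) = soft_thresh(0.8491, 0.0378) = 0.8113
Iteration 2: beta = 0.3333, y = 0.8113 + 0.3333*(0.8113 - 0.8577) = 0.7959
  grad(y) = -0.4494, v = y - alpha*grad = 0.809
  prox(v) = soft_thresh(0.809, 0.0378) = 0.7713
f(x_2) = 6*0.7713^2 - 10*0.7713 + 1.29*|0.7713| = -3.1486


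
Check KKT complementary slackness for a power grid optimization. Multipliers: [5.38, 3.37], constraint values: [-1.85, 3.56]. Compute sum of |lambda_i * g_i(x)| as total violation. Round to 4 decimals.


KKT complementary slackness check:
lambda_1 * g_1 = 5.38 * -1.85 = -9.953
lambda_2 * g_2 = 3.37 * 3.56 = 11.9972
Total violation = 9.953 + 11.9972 = 21.9502


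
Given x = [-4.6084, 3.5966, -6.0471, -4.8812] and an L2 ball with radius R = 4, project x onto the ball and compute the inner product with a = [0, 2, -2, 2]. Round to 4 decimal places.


Step 1: Compute ||x|| (intermediates to 6 decimals).
||x|| = sqrt((-4.6084)^2 + 3.5966^2 + (-6.0471)^2 + (-4.8812)^2) = 9.724526
Step 2: Project.
Since ||x|| > R, scale = R/||x|| = 4/9.724526 = 0.411331, proj(x) = scale * x
proj(x) = [-1.895578, 1.479393, -2.48736, -2.007789]
Step 3: Dot product.
a^T * proj(x) = 0*(-1.895578) + 2*1.479393 - 2*(-2.48736) + 2*(-2.007789) = 3.9179


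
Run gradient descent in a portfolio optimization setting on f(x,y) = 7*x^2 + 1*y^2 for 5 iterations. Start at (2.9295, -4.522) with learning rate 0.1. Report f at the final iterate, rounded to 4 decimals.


Gradient descent on f(x,y) = 7*x^2 + 1*y^2.
Starting point: (2.9295, -4.522), alpha = 0.1
Step 1: grad_x = 2*7*2.9295 = 41.013, grad_y = 2*1*-4.522 = -9.044
  x_1 = 2.9295 - 0.1*41.013 = -1.1718
  y_1 = -4.522 - 0.1*-9.044 = -3.6176
Step 2: grad_x = 2*7*-1.1718 = -16.4052, grad_y = 2*1*-3.6176 = -7.2352
  x_2 = -1.1718 - 0.1*-16.4052 = 0.4687
  y_2 = -3.6176 - 0.1*-7.2352 = -2.8941
Step 3: grad_x = 2*7*0.4687 = 6.5621, grad_y = 2*1*-2.8941 = -5.7882
  x_3 = 0.4687 - 0.1*6.5621 = -0.1875
  y_3 = -2.8941 - 0.1*-5.7882 = -2.3153
Step 4: grad_x = 2*7*-0.1875 = -2.6248, grad_y = 2*1*-2.3153 = -4.6305
  x_4 = -0.1875 - 0.1*-2.6248 = 0.075
  y_4 = -2.3153 - 0.1*-4.6305 = -1.8522
Step 5: grad_x = 2*7*0.075 = 1.0499, grad_y = 2*1*-1.8522 = -3.7044
  x_5 = 0.075 - 0.1*1.0499 = -0.03
  y_5 = -1.8522 - 0.1*-3.7044 = -1.4818
f(-0.03, -1.4818) = 7*(-0.03)^2 + 1*(-1.4818)^2 = 2.2019
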